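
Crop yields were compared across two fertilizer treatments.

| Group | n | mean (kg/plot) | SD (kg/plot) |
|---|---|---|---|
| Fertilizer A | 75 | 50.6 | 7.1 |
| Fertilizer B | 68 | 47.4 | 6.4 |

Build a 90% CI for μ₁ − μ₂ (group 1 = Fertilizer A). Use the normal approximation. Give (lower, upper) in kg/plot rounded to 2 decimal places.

(1.34, 5.06)

SE₁ = s₁/√n₁ = 7.1/√75 = 0.8198; SE₂ = 6.4/√68 = 0.7761.
Independent samples, unequal variances: SE_diff = √(SE₁² + SE₂²) = √(0.67207204 + 0.60233121) = 1.1289.
z* = 1.645, so margin of error = 1.645 × 1.1289 = 1.8570.
Difference in means = 50.6 − 47.4 = 3.2000.
3.2000 ± 1.8570 → (1.34, 5.06).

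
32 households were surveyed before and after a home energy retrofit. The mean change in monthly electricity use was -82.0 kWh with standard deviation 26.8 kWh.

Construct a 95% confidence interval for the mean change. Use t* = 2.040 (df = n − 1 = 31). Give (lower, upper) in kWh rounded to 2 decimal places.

This is a matched-pairs design, so SE = s_d/√n = 26.8/√32 = 4.7376.
Margin = 2.040 × 4.7376 = 9.6647; the interval is -82.0 ± 9.6647 = (-91.66, -72.34).

(-91.66, -72.34)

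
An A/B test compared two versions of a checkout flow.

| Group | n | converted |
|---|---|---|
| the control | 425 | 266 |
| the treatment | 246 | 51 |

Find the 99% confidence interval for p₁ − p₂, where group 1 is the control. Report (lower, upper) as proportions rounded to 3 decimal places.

(0.329, 0.509)

p̂₁ = 266/425 = 0.6259 and p̂₂ = 51/246 = 0.2073.
SE₁ = √(p̂₁(1−p̂₁)/n₁) = √(0.6259·0.3741/425) = 0.02347; SE₂ = √(0.2073·0.7927/246) = 0.02585.
Independent samples: SE of the difference = √(SE₁² + SE₂²) = √(0.0005508409 + 0.0006682225) = 0.03492.
z* for 99% confidence is 2.576, so the margin of error is 2.576 × 0.03492 = 0.08995.
Point estimate p̂₁ − p̂₂ = 0.6259 − 0.2073 = 0.4186.
0.4186 ± 0.08995 → (0.329, 0.509).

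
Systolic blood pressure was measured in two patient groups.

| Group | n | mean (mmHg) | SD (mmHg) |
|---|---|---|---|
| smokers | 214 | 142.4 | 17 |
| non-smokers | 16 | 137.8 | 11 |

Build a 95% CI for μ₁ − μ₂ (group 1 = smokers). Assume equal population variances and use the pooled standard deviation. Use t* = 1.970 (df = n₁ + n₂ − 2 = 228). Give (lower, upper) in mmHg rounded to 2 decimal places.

(-3.91, 13.11)

Pooled variance s_p² = [213·17² + 15·11²] / (214+16−2) = 277.9474, so s_p = 16.6718.
SE_diff = s_p·√(1/n₁ + 1/n₂) = 16.6718·√(1/214 + 1/16) = 4.3210.
t* = 1.970; margin = 1.970 × 4.3210 = 8.5124.
Difference = 142.4 − 137.8 = 4.6000.
4.6000 ± 8.5124 → (-3.91, 13.11).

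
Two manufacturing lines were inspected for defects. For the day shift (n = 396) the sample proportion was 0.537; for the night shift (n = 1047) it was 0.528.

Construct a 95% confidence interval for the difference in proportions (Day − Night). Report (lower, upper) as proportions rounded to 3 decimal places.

(-0.049, 0.067)

The two standard errors are √(0.5370×0.4630/396) = 0.02506 and √(0.5280×0.4720/1047) = 0.01543.
Because the samples are independent, SE_diff = √(0.02506² + 0.01543²) = 0.02943.
Using z* = 1.960 for 95%, ME = 1.960 × 0.02943 = 0.05768.
p̂₁ − p̂₂ = 0.0090; interval 0.0090 ± 0.05768 gives (-0.049, 0.067).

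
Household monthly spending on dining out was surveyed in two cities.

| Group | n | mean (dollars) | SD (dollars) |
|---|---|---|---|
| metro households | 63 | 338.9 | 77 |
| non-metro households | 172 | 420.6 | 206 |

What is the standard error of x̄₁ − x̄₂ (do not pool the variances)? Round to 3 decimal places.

Standard errors of each mean: 77/√63 = 9.7011 and 206/√172 = 15.7074.
SE(x̄₁ − x̄₂) = √(9.7011² + 15.7074²) = 18.4617 for independent samples with unequal variances.

18.462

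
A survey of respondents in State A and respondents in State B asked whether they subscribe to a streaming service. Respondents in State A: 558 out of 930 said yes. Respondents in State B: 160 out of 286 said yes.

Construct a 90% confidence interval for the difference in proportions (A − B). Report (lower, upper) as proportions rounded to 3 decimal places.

(-0.014, 0.096)

Sample proportions: 558/930 = 0.6000, 160/286 = 0.5594.
Each SE is √(p̂(1−p̂)/n): √(0.6000·0.4000/930) = 0.01606 and √(0.5594·0.4406/286) = 0.02936.
SE(p̂₁ − p̂₂) = √(SE₁² + SE₂²) = √(0.0002579236 + 0.0008620096) = 0.03347, since the two samples are independent.
At 90% confidence z* = 1.645; margin = 1.645 × 0.03347 = 0.05506.
The difference is 0.6000 − 0.5594 = 0.0406, so the interval is 0.0406 ± 0.05506 = (-0.014, 0.096).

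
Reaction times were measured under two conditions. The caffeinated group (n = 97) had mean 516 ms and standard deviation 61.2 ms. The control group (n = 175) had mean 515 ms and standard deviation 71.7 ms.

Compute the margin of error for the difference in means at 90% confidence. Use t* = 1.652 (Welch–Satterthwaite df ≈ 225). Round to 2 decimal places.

13.62

Per-group SEs: s₁/√n₁ = 61.2/√97 = 6.2139, s₂/√n₂ = 71.7/√175 = 5.4200.
Unpooled SE of the difference: √(38.61255321 + 29.3764) = 8.2455.
Margin of error = t* · SE = 1.652 × 8.2455 = 13.6216.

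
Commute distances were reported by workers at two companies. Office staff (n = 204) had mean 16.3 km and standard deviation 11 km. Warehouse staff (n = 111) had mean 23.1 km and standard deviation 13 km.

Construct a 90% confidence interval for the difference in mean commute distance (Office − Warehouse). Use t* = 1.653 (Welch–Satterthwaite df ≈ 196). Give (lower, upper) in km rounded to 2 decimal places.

Per-group SEs: s₁/√n₁ = 11/√204 = 0.7702, s₂/√n₂ = 13/√111 = 1.2339.
Unpooled SE of the difference: √(0.59320804 + 1.52250921) = 1.4546.
Margin of error = t* · SE = 1.653 × 1.4546 = 2.4045.
x̄₁ − x̄₂ = 16.3 − 23.1 = -6.8000.
CI: -6.8000 ± 2.4045 = (-9.20, -4.40).

(-9.20, -4.40)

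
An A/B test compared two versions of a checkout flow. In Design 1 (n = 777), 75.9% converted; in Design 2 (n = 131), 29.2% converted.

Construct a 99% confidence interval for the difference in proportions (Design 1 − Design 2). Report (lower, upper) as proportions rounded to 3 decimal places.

Each SE is √(p̂(1−p̂)/n): √(0.7590·0.2410/777) = 0.01534 and √(0.2920·0.7080/131) = 0.03973.
SE(p̂₁ − p̂₂) = √(SE₁² + SE₂²) = √(0.0002353156 + 0.0015784729) = 0.04259, since the two samples are independent.
At 99% confidence z* = 2.576; margin = 2.576 × 0.04259 = 0.10971.
The difference is 0.7590 − 0.2920 = 0.4670, so the interval is 0.4670 ± 0.10971 = (0.357, 0.577).

(0.357, 0.577)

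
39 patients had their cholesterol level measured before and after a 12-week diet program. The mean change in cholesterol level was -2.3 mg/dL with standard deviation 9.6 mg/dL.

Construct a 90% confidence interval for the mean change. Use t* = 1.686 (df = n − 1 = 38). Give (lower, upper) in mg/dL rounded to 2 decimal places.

(-4.89, 0.29)

This is a matched-pairs design, so SE = s_d/√n = 9.6/√39 = 1.5372.
Margin = 1.686 × 1.5372 = 2.5917; the interval is -2.3 ± 2.5917 = (-4.89, 0.29).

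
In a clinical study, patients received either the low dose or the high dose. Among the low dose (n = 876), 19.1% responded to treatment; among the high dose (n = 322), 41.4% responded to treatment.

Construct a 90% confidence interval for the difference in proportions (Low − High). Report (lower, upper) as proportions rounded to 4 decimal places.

SE₁ = √(p̂₁(1−p̂₁)/n₁) = √(0.1910·0.8090/876) = 0.01328; SE₂ = √(0.4140·0.5860/322) = 0.02745.
Independent samples: SE of the difference = √(SE₁² + SE₂²) = √(0.0001763584 + 0.0007535025) = 0.03049.
z* for 90% confidence is 1.645, so the margin of error is 1.645 × 0.03049 = 0.05016.
Point estimate p̂₁ − p̂₂ = 0.1910 − 0.4140 = -0.2230.
-0.2230 ± 0.05016 → (-0.2732, -0.1728).

(-0.2732, -0.1728)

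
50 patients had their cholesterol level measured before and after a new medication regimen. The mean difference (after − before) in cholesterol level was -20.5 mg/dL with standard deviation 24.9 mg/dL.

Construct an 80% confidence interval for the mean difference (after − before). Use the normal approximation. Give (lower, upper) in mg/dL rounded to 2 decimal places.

This is a matched-pairs design, so SE = s_d/√n = 24.9/√50 = 3.5214.
Margin = 1.282 × 3.5214 = 4.5144; the interval is -20.5 ± 4.5144 = (-25.01, -15.99).

(-25.01, -15.99)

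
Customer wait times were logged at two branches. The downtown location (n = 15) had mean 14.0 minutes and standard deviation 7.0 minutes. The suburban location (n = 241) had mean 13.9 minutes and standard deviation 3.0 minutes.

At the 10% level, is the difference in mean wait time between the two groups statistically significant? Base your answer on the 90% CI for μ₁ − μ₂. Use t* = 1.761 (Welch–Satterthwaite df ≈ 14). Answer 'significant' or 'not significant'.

Per-group SEs: s₁/√n₁ = 7.0/√15 = 1.8074, s₂/√n₂ = 3.0/√241 = 0.1932.
Unpooled SE of the difference: √(3.26669476 + 0.03732624) = 1.8177.
Margin of error = t* · SE = 1.761 × 1.8177 = 3.2010.
x̄₁ − x̄₂ = 14.0 − 13.9 = 0.1000.
CI: 0.1000 ± 3.2010 = (-3.1010, 3.3010).
The interval (-3.1010, 3.3010) contains 0, so the difference is not significant.

not significant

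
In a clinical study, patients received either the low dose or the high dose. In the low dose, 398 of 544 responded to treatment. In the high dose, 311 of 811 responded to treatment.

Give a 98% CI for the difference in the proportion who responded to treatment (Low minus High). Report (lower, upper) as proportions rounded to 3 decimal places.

First, p̂₁ = 398/544 = 0.7316; p̂₂ = 311/811 = 0.3835.
The two standard errors are √(0.7316×0.2684/544) = 0.01900 and √(0.3835×0.6165/811) = 0.01707.
Because the samples are independent, SE_diff = √(0.01900² + 0.01707²) = 0.02554.
Using z* = 2.326 for 98%, ME = 2.326 × 0.02554 = 0.05941.
p̂₁ − p̂₂ = 0.3481; interval 0.3481 ± 0.05941 gives (0.289, 0.408).

(0.289, 0.408)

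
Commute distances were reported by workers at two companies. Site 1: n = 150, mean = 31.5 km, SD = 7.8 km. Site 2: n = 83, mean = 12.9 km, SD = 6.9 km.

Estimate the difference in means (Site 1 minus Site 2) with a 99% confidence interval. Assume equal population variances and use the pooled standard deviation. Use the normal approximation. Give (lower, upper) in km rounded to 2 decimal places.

s_p = √[((n₁−1)s₁² + (n₂−1)s₂²)/(n₁+n₂−2)] = √[(149·7.8² + 82·6.9²)/231] = 7.4929.
SE = 7.4929·√(1/150 + 1/83) = 1.0250.
With z* = 2.576, margin = 2.576 × 1.0250 = 2.6404.
x̄₁ − x̄₂ = 31.5 − 12.9 = 18.6000; interval 18.6000 ± 2.6404 = (15.96, 21.24).

(15.96, 21.24)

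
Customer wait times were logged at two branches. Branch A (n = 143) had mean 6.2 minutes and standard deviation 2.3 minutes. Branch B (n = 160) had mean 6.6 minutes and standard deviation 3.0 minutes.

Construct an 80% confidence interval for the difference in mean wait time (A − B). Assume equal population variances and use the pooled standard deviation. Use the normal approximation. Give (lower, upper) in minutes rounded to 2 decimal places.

s_p = √[((n₁−1)s₁² + (n₂−1)s₂²)/(n₁+n₂−2)] = √[(142·2.3² + 159·3.0²)/301] = 2.6925.
SE = 2.6925·√(1/143 + 1/160) = 0.3098.
With z* = 1.282, margin = 1.282 × 0.3098 = 0.3972.
x̄₁ − x̄₂ = 6.2 − 6.6 = -0.4000; interval -0.4000 ± 0.3972 = (-0.80, 0.00).

(-0.80, 0.00)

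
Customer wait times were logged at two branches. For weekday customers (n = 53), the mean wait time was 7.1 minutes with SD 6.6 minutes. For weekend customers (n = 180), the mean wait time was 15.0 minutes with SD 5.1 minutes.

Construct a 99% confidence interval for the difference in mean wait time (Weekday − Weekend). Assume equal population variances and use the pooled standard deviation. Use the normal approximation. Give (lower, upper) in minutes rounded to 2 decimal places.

(-10.10, -5.70)

s_p = √[((n₁−1)s₁² + (n₂−1)s₂²)/(n₁+n₂−2)] = √[(52·6.6² + 179·5.1²)/231] = 5.4736.
SE = 5.4736·√(1/53 + 1/180) = 0.8554.
With z* = 2.576, margin = 2.576 × 0.8554 = 2.2035.
x̄₁ − x̄₂ = 7.1 − 15.0 = -7.9000; interval -7.9000 ± 2.2035 = (-10.10, -5.70).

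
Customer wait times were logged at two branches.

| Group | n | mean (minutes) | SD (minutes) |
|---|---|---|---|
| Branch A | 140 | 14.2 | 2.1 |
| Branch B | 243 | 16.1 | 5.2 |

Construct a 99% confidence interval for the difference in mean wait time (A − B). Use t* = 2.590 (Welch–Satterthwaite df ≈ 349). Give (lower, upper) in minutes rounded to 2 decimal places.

(-2.88, -0.92)

Standard errors of each mean: 2.1/√140 = 0.1775 and 5.2/√243 = 0.3336.
SE(x̄₁ − x̄₂) = √(0.1775² + 0.3336²) = 0.3779 for independent samples with unequal variances.
With t* = 2.590, the margin is 2.590 × 0.3779 = 0.9788.
x̄₁ − x̄₂ = 14.2 − 16.1 = -1.9000; the interval is -1.9000 ± 0.9788 = (-2.88, -0.92).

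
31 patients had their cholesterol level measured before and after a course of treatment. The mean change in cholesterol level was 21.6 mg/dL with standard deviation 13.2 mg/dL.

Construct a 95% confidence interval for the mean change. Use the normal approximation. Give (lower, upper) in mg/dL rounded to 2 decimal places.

(16.95, 26.25)

Paired design: SE = s_d/√n = 13.2/√31 = 2.3708.
z* = 1.960; margin of error = 1.960 × 2.3708 = 4.6468.
21.6 ± 4.6468 → (16.95, 26.25).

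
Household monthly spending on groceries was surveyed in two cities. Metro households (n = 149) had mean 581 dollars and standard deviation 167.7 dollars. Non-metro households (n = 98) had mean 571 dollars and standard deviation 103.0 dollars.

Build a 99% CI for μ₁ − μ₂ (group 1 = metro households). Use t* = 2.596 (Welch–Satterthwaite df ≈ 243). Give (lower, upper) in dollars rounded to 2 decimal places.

(-34.74, 54.74)

Standard errors of each mean: 167.7/√149 = 13.7385 and 103.0/√98 = 10.4046.
SE(x̄₁ − x̄₂) = √(13.7385² + 10.4046²) = 17.2337 for independent samples with unequal variances.
With t* = 2.596, the margin is 2.596 × 17.2337 = 44.7387.
x̄₁ − x̄₂ = 581 − 571 = 10.0000; the interval is 10.0000 ± 44.7387 = (-34.74, 54.74).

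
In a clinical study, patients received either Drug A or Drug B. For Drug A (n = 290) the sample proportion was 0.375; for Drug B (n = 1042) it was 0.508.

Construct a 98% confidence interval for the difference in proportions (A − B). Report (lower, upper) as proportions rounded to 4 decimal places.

(-0.2083, -0.0577)

The two standard errors are √(0.3750×0.6250/290) = 0.02843 and √(0.5080×0.4920/1042) = 0.01549.
Because the samples are independent, SE_diff = √(0.02843² + 0.01549²) = 0.03238.
Using z* = 2.326 for 98%, ME = 2.326 × 0.03238 = 0.07532.
p̂₁ − p̂₂ = -0.1330; interval -0.1330 ± 0.07532 gives (-0.2083, -0.0577).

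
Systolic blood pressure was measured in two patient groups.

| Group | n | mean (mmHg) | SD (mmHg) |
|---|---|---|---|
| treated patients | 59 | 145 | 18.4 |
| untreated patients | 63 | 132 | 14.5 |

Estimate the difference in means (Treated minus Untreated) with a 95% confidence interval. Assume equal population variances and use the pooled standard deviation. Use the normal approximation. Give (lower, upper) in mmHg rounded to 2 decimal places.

(7.14, 18.86)

Pooled variance s_p² = [58·18.4² + 62·14.5²] / (59+63−2) = 272.2665, so s_p = 16.5005.
SE_diff = s_p·√(1/n₁ + 1/n₂) = 16.5005·√(1/59 + 1/63) = 2.9894.
z* = 1.960; margin = 1.960 × 2.9894 = 5.8592.
Difference = 145 − 132 = 13.0000.
13.0000 ± 5.8592 → (7.14, 18.86).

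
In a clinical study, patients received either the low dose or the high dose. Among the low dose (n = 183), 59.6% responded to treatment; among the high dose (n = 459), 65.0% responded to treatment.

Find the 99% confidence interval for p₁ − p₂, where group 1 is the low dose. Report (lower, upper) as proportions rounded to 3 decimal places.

(-0.164, 0.056)

Each SE is √(p̂(1−p̂)/n): √(0.5960·0.4040/183) = 0.03627 and √(0.6500·0.3500/459) = 0.02226.
SE(p̂₁ − p̂₂) = √(SE₁² + SE₂²) = √(0.0013155129 + 0.0004955076) = 0.04256, since the two samples are independent.
At 99% confidence z* = 2.576; margin = 2.576 × 0.04256 = 0.10963.
The difference is 0.5960 − 0.6500 = -0.0540, so the interval is -0.0540 ± 0.10963 = (-0.164, 0.056).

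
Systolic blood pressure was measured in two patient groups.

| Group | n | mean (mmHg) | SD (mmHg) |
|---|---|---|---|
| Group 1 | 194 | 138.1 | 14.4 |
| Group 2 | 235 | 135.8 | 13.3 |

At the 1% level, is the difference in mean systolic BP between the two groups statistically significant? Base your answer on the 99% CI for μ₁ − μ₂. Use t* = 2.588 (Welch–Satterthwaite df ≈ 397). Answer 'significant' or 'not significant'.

not significant

SE₁ = s₁/√n₁ = 14.4/√194 = 1.0339; SE₂ = 13.3/√235 = 0.8676.
Independent samples, unequal variances: SE_diff = √(SE₁² + SE₂²) = √(1.06894921 + 0.75272976) = 1.3497.
t* = 2.588, so margin of error = 2.588 × 1.3497 = 3.4930.
Difference in means = 138.1 − 135.8 = 2.3000.
2.3000 ± 3.4930 → (-1.1930, 5.7930).
The interval (-1.1930, 5.7930) contains 0, so the difference is not significant.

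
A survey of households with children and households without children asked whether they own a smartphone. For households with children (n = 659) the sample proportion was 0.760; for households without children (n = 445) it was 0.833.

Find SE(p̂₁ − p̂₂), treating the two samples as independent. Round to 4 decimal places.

0.0243

SE₁ = √(p̂₁(1−p̂₁)/n₁) = √(0.7600·0.2400/659) = 0.01664; SE₂ = √(0.8330·0.1670/445) = 0.01768.
Independent samples: SE of the difference = √(SE₁² + SE₂²) = √(0.0002768896 + 0.0003125824) = 0.02428.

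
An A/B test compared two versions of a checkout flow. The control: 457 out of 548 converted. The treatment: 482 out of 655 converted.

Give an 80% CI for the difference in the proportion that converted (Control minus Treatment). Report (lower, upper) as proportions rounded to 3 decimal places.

(0.068, 0.128)

p̂₁ = 457/548 = 0.8339 and p̂₂ = 482/655 = 0.7359.
SE₁ = √(p̂₁(1−p̂₁)/n₁) = √(0.8339·0.1661/548) = 0.01590; SE₂ = √(0.7359·0.2641/655) = 0.01723.
Independent samples: SE of the difference = √(SE₁² + SE₂²) = √(0.00025281 + 0.0002968729) = 0.02345.
z* for 80% confidence is 1.282, so the margin of error is 1.282 × 0.02345 = 0.03006.
Point estimate p̂₁ − p̂₂ = 0.8339 − 0.7359 = 0.0980.
0.0980 ± 0.03006 → (0.068, 0.128).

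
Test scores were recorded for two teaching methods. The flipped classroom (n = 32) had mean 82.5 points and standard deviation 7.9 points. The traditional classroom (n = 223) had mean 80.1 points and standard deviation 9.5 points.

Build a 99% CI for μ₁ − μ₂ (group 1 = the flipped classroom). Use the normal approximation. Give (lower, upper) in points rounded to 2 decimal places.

Per-group SEs: s₁/√n₁ = 7.9/√32 = 1.3965, s₂/√n₂ = 9.5/√223 = 0.6362.
Unpooled SE of the difference: √(1.95021225 + 0.40475044) = 1.5346.
Margin of error = z* · SE = 2.576 × 1.5346 = 3.9531.
x̄₁ − x̄₂ = 82.5 − 80.1 = 2.4000.
CI: 2.4000 ± 3.9531 = (-1.55, 6.35).

(-1.55, 6.35)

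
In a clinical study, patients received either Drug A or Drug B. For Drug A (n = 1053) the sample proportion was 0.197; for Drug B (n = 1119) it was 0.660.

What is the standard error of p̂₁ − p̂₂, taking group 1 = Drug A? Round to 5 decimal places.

0.01873

Each SE is √(p̂(1−p̂)/n): √(0.1970·0.8030/1053) = 0.01226 and √(0.6600·0.3400/1119) = 0.01416.
SE(p̂₁ − p̂₂) = √(SE₁² + SE₂²) = √(0.0001503076 + 0.0002005056) = 0.01873, since the two samples are independent.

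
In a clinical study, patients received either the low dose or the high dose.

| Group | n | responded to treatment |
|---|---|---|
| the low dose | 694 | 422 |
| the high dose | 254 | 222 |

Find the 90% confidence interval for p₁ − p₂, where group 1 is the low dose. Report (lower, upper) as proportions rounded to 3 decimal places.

First, p̂₁ = 422/694 = 0.6081; p̂₂ = 222/254 = 0.8740.
The two standard errors are √(0.6081×0.3919/694) = 0.01853 and √(0.8740×0.1260/254) = 0.02082.
Because the samples are independent, SE_diff = √(0.01853² + 0.02082²) = 0.02787.
Using z* = 1.645 for 90%, ME = 1.645 × 0.02787 = 0.04585.
p̂₁ − p̂₂ = -0.2659; interval -0.2659 ± 0.04585 gives (-0.312, -0.220).

(-0.312, -0.220)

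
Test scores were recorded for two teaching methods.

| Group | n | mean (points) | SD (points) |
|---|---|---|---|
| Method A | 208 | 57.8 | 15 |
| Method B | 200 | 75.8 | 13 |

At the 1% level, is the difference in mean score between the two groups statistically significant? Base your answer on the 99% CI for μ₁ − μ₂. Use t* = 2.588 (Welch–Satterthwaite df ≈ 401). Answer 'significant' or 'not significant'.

SE₁ = s₁/√n₁ = 15/√208 = 1.0401; SE₂ = 13/√200 = 0.9192.
Independent samples, unequal variances: SE_diff = √(SE₁² + SE₂²) = √(1.08180801 + 0.84492864) = 1.3881.
t* = 2.588, so margin of error = 2.588 × 1.3881 = 3.5924.
Difference in means = 57.8 − 75.8 = -18.0000.
-18.0000 ± 3.5924 → (-21.5924, -14.4076).
The interval (-21.5924, -14.4076) does not contain 0, so the difference is significant.

significant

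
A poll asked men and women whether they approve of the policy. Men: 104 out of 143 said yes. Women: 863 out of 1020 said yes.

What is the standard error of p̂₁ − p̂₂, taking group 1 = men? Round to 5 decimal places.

p̂₁ = 104/143 = 0.7273 and p̂₂ = 863/1020 = 0.8461.
SE₁ = √(p̂₁(1−p̂₁)/n₁) = √(0.7273·0.2727/143) = 0.03724; SE₂ = √(0.8461·0.1539/1020) = 0.01130.
Independent samples: SE of the difference = √(SE₁² + SE₂²) = √(0.0013868176 + 0.00012769) = 0.03892.

0.03892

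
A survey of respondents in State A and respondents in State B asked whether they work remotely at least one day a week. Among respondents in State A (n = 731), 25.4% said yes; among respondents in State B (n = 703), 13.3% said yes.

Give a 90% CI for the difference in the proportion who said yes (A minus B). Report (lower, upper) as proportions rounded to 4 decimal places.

(0.0872, 0.1548)

Each SE is √(p̂(1−p̂)/n): √(0.2540·0.7460/731) = 0.01610 and √(0.1330·0.8670/703) = 0.01281.
SE(p̂₁ − p̂₂) = √(SE₁² + SE₂²) = √(0.00025921 + 0.0001640961) = 0.02057, since the two samples are independent.
At 90% confidence z* = 1.645; margin = 1.645 × 0.02057 = 0.03384.
The difference is 0.2540 − 0.1330 = 0.1210, so the interval is 0.1210 ± 0.03384 = (0.0872, 0.1548).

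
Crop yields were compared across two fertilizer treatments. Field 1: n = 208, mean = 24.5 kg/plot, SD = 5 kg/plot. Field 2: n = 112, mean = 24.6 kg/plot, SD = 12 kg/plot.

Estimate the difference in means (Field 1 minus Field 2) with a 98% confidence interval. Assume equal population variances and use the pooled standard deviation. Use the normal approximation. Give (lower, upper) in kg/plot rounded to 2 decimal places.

s_p = √[((n₁−1)s₁² + (n₂−1)s₂²)/(n₁+n₂−2)] = √[(207·5² + 111·12²)/318] = 8.1571.
SE = 8.1571·√(1/208 + 1/112) = 0.9560.
With z* = 2.326, margin = 2.326 × 0.9560 = 2.2237.
x̄₁ − x̄₂ = 24.5 − 24.6 = -0.1000; interval -0.1000 ± 2.2237 = (-2.32, 2.12).

(-2.32, 2.12)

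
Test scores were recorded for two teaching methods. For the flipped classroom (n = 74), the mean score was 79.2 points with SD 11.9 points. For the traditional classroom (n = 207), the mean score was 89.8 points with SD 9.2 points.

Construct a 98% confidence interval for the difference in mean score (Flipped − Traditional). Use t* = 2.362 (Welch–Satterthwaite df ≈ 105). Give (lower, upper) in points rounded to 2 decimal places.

Standard errors of each mean: 11.9/√74 = 1.3833 and 9.2/√207 = 0.6394.
SE(x̄₁ − x̄₂) = √(1.3833² + 0.6394²) = 1.5239 for independent samples with unequal variances.
With t* = 2.362, the margin is 2.362 × 1.5239 = 3.5995.
x̄₁ − x̄₂ = 79.2 − 89.8 = -10.6000; the interval is -10.6000 ± 3.5995 = (-14.20, -7.00).

(-14.20, -7.00)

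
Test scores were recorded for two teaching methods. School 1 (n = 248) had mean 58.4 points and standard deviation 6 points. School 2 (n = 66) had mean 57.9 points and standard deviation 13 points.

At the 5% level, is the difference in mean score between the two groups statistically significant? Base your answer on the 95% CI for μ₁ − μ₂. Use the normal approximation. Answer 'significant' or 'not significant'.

SE₁ = s₁/√n₁ = 6/√248 = 0.3810; SE₂ = 13/√66 = 1.6002.
Independent samples, unequal variances: SE_diff = √(SE₁² + SE₂²) = √(0.145161 + 2.56064004) = 1.6449.
z* = 1.960, so margin of error = 1.960 × 1.6449 = 3.2240.
Difference in means = 58.4 − 57.9 = 0.5000.
0.5000 ± 3.2240 → (-2.7240, 3.7240).
The interval (-2.7240, 3.7240) contains 0, so the difference is not significant.

not significant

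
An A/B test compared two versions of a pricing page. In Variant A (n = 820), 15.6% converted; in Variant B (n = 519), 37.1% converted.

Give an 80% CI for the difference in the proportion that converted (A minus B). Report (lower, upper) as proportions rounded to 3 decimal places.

(-0.247, -0.183)

SE₁ = √(p̂₁(1−p̂₁)/n₁) = √(0.1560·0.8440/820) = 0.01267; SE₂ = √(0.3710·0.6290/519) = 0.02120.
Independent samples: SE of the difference = √(SE₁² + SE₂²) = √(0.0001605289 + 0.00044944) = 0.02470.
z* for 80% confidence is 1.282, so the margin of error is 1.282 × 0.02470 = 0.03167.
Point estimate p̂₁ − p̂₂ = 0.1560 − 0.3710 = -0.2150.
-0.2150 ± 0.03167 → (-0.247, -0.183).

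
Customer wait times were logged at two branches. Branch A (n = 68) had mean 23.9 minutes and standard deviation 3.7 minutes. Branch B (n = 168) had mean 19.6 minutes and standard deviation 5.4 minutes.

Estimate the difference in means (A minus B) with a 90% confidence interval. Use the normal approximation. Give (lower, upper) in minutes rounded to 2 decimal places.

Standard errors of each mean: 3.7/√68 = 0.4487 and 5.4/√168 = 0.4166.
SE(x̄₁ − x̄₂) = √(0.4487² + 0.4166²) = 0.6123 for independent samples with unequal variances.
With z* = 1.645, the margin is 1.645 × 0.6123 = 1.0072.
x̄₁ − x̄₂ = 23.9 − 19.6 = 4.3000; the interval is 4.3000 ± 1.0072 = (3.29, 5.31).

(3.29, 5.31)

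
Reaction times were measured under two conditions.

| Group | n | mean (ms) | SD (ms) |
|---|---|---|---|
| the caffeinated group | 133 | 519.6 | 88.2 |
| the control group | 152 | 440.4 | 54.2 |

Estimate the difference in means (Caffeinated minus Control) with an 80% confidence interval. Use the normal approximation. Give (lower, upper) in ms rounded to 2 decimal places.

(67.89, 90.51)

Standard errors of each mean: 88.2/√133 = 7.6479 and 54.2/√152 = 4.3962.
SE(x̄₁ − x̄₂) = √(7.6479² + 4.3962²) = 8.8214 for independent samples with unequal variances.
With z* = 1.282, the margin is 1.282 × 8.8214 = 11.3090.
x̄₁ − x̄₂ = 519.6 − 440.4 = 79.2000; the interval is 79.2000 ± 11.3090 = (67.89, 90.51).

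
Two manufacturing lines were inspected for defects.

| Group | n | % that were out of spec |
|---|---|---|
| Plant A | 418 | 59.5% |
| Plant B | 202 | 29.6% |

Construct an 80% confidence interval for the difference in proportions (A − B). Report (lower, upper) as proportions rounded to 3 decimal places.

SE₁ = √(p̂₁(1−p̂₁)/n₁) = √(0.5950·0.4050/418) = 0.02401; SE₂ = √(0.2960·0.7040/202) = 0.03212.
Independent samples: SE of the difference = √(SE₁² + SE₂²) = √(0.0005764801 + 0.0010316944) = 0.04010.
z* for 80% confidence is 1.282, so the margin of error is 1.282 × 0.04010 = 0.05141.
Point estimate p̂₁ − p̂₂ = 0.5950 − 0.2960 = 0.2990.
0.2990 ± 0.05141 → (0.248, 0.350).

(0.248, 0.350)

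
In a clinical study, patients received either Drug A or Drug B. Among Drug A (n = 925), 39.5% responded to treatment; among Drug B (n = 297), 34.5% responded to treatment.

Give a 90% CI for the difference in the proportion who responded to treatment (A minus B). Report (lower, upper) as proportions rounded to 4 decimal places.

The two standard errors are √(0.3950×0.6050/925) = 0.01607 and √(0.3450×0.6550/297) = 0.02758.
Because the samples are independent, SE_diff = √(0.01607² + 0.02758²) = 0.03192.
Using z* = 1.645 for 90%, ME = 1.645 × 0.03192 = 0.05251.
p̂₁ − p̂₂ = 0.0500; interval 0.0500 ± 0.05251 gives (-0.0025, 0.1025).

(-0.0025, 0.1025)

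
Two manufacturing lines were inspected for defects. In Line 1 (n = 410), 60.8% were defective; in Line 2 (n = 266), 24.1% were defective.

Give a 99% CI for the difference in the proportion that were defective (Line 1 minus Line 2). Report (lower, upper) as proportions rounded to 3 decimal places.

The two standard errors are √(0.6080×0.3920/410) = 0.02411 and √(0.2410×0.7590/266) = 0.02622.
Because the samples are independent, SE_diff = √(0.02411² + 0.02622²) = 0.03562.
Using z* = 2.576 for 99%, ME = 2.576 × 0.03562 = 0.09176.
p̂₁ − p̂₂ = 0.3670; interval 0.3670 ± 0.09176 gives (0.275, 0.459).

(0.275, 0.459)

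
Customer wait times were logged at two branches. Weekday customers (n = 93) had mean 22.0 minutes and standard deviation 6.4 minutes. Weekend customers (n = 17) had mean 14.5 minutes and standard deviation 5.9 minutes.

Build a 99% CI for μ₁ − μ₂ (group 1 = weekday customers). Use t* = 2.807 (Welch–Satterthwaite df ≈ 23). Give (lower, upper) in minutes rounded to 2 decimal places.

(3.07, 11.93)

Per-group SEs: s₁/√n₁ = 6.4/√93 = 0.6636, s₂/√n₂ = 5.9/√17 = 1.4310.
Unpooled SE of the difference: √(0.44036496 + 2.047761) = 1.5774.
Margin of error = t* · SE = 2.807 × 1.5774 = 4.4278.
x̄₁ − x̄₂ = 22.0 − 14.5 = 7.5000.
CI: 7.5000 ± 4.4278 = (3.07, 11.93).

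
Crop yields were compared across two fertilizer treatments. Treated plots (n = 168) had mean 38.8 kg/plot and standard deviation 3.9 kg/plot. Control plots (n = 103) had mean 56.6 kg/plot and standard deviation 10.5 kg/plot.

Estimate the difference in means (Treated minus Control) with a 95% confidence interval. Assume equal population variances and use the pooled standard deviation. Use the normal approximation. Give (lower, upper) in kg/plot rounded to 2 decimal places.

(-19.56, -16.04)

s_p = √[((n₁−1)s₁² + (n₂−1)s₂²)/(n₁+n₂−2)] = √[(167·3.9² + 102·10.5²)/269] = 7.1587.
SE = 7.1587·√(1/168 + 1/103) = 0.8959.
With z* = 1.960, margin = 1.960 × 0.8959 = 1.7560.
x̄₁ − x̄₂ = 38.8 − 56.6 = -17.8000; interval -17.8000 ± 1.7560 = (-19.56, -16.04).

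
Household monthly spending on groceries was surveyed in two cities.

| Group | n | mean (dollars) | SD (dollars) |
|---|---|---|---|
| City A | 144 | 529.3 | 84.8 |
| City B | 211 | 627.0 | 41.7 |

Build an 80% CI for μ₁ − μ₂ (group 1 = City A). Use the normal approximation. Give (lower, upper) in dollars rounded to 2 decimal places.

Standard errors of each mean: 84.8/√144 = 7.0667 and 41.7/√211 = 2.8707.
SE(x̄₁ − x̄₂) = √(7.0667² + 2.8707²) = 7.6275 for independent samples with unequal variances.
With z* = 1.282, the margin is 1.282 × 7.6275 = 9.7785.
x̄₁ − x̄₂ = 529.3 − 627.0 = -97.7000; the interval is -97.7000 ± 9.7785 = (-107.48, -87.92).

(-107.48, -87.92)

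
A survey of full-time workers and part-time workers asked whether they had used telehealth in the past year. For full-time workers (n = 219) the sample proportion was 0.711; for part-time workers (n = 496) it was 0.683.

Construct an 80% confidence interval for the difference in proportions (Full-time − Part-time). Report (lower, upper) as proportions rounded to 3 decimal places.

(-0.020, 0.076)

SE₁ = √(p̂₁(1−p̂₁)/n₁) = √(0.7110·0.2890/219) = 0.03063; SE₂ = √(0.6830·0.3170/496) = 0.02089.
Independent samples: SE of the difference = √(SE₁² + SE₂²) = √(0.0009381969 + 0.0004363921) = 0.03708.
z* for 80% confidence is 1.282, so the margin of error is 1.282 × 0.03708 = 0.04754.
Point estimate p̂₁ − p̂₂ = 0.7110 − 0.6830 = 0.0280.
0.0280 ± 0.04754 → (-0.020, 0.076).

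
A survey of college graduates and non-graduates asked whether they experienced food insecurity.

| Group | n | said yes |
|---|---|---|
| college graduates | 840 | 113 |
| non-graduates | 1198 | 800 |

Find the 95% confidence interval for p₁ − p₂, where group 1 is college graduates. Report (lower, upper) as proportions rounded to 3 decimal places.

p̂₁ = 113/840 = 0.1345 and p̂₂ = 800/1198 = 0.6678.
SE₁ = √(p̂₁(1−p̂₁)/n₁) = √(0.1345·0.8655/840) = 0.01177; SE₂ = √(0.6678·0.3322/1198) = 0.01361.
Independent samples: SE of the difference = √(SE₁² + SE₂²) = √(0.0001385329 + 0.0001852321) = 0.01799.
z* for 95% confidence is 1.960, so the margin of error is 1.960 × 0.01799 = 0.03526.
Point estimate p̂₁ − p̂₂ = 0.1345 − 0.6678 = -0.5333.
-0.5333 ± 0.03526 → (-0.569, -0.498).

(-0.569, -0.498)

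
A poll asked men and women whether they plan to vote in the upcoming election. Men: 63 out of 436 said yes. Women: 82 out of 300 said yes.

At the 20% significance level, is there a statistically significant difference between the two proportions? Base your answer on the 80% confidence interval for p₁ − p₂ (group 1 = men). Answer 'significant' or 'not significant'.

significant

Sample proportions: 63/436 = 0.1445, 82/300 = 0.2733.
Each SE is √(p̂(1−p̂)/n): √(0.1445·0.8555/436) = 0.01684 and √(0.2733·0.7267/300) = 0.02573.
SE(p̂₁ − p̂₂) = √(SE₁² + SE₂²) = √(0.0002835856 + 0.0006620329) = 0.03075, since the two samples are independent.
At 80% confidence z* = 1.282; margin = 1.282 × 0.03075 = 0.03942.
The difference is 0.1445 − 0.2733 = -0.1288, so the interval is -0.1288 ± 0.03942 = (-0.16822, -0.08938).
The interval (-0.16822, -0.08938) does not contain 0, so the difference is significant.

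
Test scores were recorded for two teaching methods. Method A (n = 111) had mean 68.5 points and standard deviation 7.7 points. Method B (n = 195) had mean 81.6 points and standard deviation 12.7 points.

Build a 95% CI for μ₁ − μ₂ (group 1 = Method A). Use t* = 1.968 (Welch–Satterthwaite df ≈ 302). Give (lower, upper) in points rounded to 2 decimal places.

SE₁ = s₁/√n₁ = 7.7/√111 = 0.7309; SE₂ = 12.7/√195 = 0.9095.
Independent samples, unequal variances: SE_diff = √(SE₁² + SE₂²) = √(0.53421481 + 0.82719025) = 1.1668.
t* = 1.968, so margin of error = 1.968 × 1.1668 = 2.2963.
Difference in means = 68.5 − 81.6 = -13.1000.
-13.1000 ± 2.2963 → (-15.40, -10.80).

(-15.40, -10.80)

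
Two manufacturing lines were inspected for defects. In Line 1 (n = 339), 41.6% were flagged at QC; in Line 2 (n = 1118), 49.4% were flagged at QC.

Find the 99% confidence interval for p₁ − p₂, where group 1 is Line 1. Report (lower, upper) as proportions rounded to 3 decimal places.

Each SE is √(p̂(1−p̂)/n): √(0.4160·0.5840/339) = 0.02677 and √(0.4940·0.5060/1118) = 0.01495.
SE(p̂₁ − p̂₂) = √(SE₁² + SE₂²) = √(0.0007166329 + 0.0002235025) = 0.03066, since the two samples are independent.
At 99% confidence z* = 2.576; margin = 2.576 × 0.03066 = 0.07898.
The difference is 0.4160 − 0.4940 = -0.0780, so the interval is -0.0780 ± 0.07898 = (-0.157, 0.001).

(-0.157, 0.001)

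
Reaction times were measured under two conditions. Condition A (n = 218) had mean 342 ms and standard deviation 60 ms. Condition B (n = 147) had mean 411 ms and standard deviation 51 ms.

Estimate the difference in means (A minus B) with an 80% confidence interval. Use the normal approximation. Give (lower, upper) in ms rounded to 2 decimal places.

Per-group SEs: s₁/√n₁ = 60/√218 = 4.0637, s₂/√n₂ = 51/√147 = 4.2064.
Unpooled SE of the difference: √(16.51365769 + 17.69380096) = 5.8487.
Margin of error = z* · SE = 1.282 × 5.8487 = 7.4980.
x̄₁ − x̄₂ = 342 − 411 = -69.0000.
CI: -69.0000 ± 7.4980 = (-76.50, -61.50).

(-76.50, -61.50)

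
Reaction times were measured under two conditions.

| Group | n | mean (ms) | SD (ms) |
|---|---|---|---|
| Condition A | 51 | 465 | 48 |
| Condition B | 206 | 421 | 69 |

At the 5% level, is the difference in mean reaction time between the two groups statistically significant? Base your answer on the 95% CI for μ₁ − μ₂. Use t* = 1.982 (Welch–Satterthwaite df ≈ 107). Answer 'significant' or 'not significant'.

Standard errors of each mean: 48/√51 = 6.7213 and 69/√206 = 4.8075.
SE(x̄₁ − x̄₂) = √(6.7213² + 4.8075²) = 8.2637 for independent samples with unequal variances.
With t* = 1.982, the margin is 1.982 × 8.2637 = 16.3787.
x̄₁ − x̄₂ = 465 − 421 = 44.0000; the interval is 44.0000 ± 16.3787 = (27.6213, 60.3787).
The interval (27.6213, 60.3787) does not contain 0, so the difference is significant.

significant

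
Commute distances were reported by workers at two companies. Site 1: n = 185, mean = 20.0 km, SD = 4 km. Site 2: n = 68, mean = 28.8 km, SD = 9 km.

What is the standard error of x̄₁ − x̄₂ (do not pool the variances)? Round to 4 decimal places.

SE₁ = s₁/√n₁ = 4/√185 = 0.2941; SE₂ = 9/√68 = 1.0914.
Independent samples, unequal variances: SE_diff = √(SE₁² + SE₂²) = √(0.08649481 + 1.19115396) = 1.1303.

1.1303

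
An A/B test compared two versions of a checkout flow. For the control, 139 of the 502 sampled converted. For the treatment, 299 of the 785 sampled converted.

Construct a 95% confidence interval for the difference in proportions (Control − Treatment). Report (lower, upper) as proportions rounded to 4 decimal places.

First, p̂₁ = 139/502 = 0.2769; p̂₂ = 299/785 = 0.3809.
The two standard errors are √(0.2769×0.7231/502) = 0.01997 and √(0.3809×0.6191/785) = 0.01733.
Because the samples are independent, SE_diff = √(0.01997² + 0.01733²) = 0.02644.
Using z* = 1.960 for 95%, ME = 1.960 × 0.02644 = 0.05182.
p̂₁ − p̂₂ = -0.1040; interval -0.1040 ± 0.05182 gives (-0.1558, -0.0522).

(-0.1558, -0.0522)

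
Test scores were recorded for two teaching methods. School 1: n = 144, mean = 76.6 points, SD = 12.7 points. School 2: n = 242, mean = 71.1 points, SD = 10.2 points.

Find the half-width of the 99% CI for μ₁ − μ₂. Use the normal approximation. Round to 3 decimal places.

Per-group SEs: s₁/√n₁ = 12.7/√144 = 1.0583, s₂/√n₂ = 10.2/√242 = 0.6557.
Unpooled SE of the difference: √(1.11999889 + 0.42994249) = 1.2450.
Margin of error = z* · SE = 2.576 × 1.2450 = 3.2071.

3.207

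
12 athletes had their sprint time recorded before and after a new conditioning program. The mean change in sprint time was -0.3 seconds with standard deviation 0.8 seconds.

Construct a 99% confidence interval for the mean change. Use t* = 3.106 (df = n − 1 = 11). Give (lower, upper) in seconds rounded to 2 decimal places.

(-1.02, 0.42)

Paired design: SE = s_d/√n = 0.8/√12 = 0.2309.
t* = 3.106; margin of error = 3.106 × 0.2309 = 0.7172.
-0.3 ± 0.7172 → (-1.02, 0.42).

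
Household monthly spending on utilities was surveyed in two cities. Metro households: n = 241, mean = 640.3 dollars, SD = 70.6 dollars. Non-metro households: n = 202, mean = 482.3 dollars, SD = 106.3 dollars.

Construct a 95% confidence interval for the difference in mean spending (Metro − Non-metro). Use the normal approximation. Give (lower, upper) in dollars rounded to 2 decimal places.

SE₁ = s₁/√n₁ = 70.6/√241 = 4.5477; SE₂ = 106.3/√202 = 7.4792.
Independent samples, unequal variances: SE_diff = √(SE₁² + SE₂²) = √(20.68157529 + 55.93843264) = 8.7533.
z* = 1.960, so margin of error = 1.960 × 8.7533 = 17.1565.
Difference in means = 640.3 − 482.3 = 158.0000.
158.0000 ± 17.1565 → (140.84, 175.16).

(140.84, 175.16)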